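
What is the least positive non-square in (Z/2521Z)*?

(2/2521) = +1, so 2 is a residue.
(3/2521) = +1, so 3 is a residue.
(4/2521) = +1, so 4 is a residue.
(5/2521) = +1, so 5 is a residue.
(6/2521) = +1, so 6 is a residue.
(7/2521) = +1, so 7 is a residue.
(8/2521) = +1, so 8 is a residue.
(9/2521) = +1, so 9 is a residue.
(10/2521) = +1, so 10 is a residue.
(11/2521) = −1, so 11 is the smallest positive non-residue mod 2521.

11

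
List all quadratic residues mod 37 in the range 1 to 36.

Square k = 1,…,18 (k and 37−k give the same square):
1²=1, 2²=4, 3²=9, 4²=16, 5²=25, 6²=36, 7²≡12, 8²≡27, 9²≡7, 10²≡26, 11²≡10, 12²≡33, 13²≡21, 14²≡11, 15²≡3, 16²≡34, 17²≡30, 18²≡28 (mod 37).
So the quadratic residues mod 37 are {1, 3, 4, 7, 9, 10, 11, 12, 16, 21, 25, 26, 27, 28, 30, 33, 34, 36}.

1,3,4,7,9,10,11,12,16,21,25,26,27,28,30,33,34,36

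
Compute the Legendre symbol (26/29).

Euler's criterion: (26/29) ≡ 26^14 (mod 29).
26^2 ≡ 9 (mod 29)
26^4 ≡ 23 (mod 29)
26^8 ≡ 7 (mod 29)
26^14 = 26^(8+4+2) ≡ 28 (mod 29).
Result is 28 ≡ −1, so (26/29) = −1.

-1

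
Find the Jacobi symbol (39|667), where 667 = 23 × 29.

-1

Reciprocity: 39 ≡ 3 and 667 ≡ 3 (mod 4), so (39/667) = −(667/39).
Reduce top mod 39: now compute (4/39).
Pull out 2^2: since 39 ≡ 7 (mod 8), (2/39) = +1, so (2/39)^2 = +1.
Reached (1/39) = 1. Collecting the sign flips along the way, the symbol is -1.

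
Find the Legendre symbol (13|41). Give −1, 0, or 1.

-1

Euler's criterion: (13/41) ≡ 13^20 (mod 41).
13^2 ≡ 5 (mod 41)
13^4 ≡ 25 (mod 41)
13^8 ≡ 10 (mod 41)
13^16 ≡ 18 (mod 41)
13^20 = 13^(16+4) ≡ 40 (mod 41).
Result is 40 ≡ −1, so (13/41) = −1.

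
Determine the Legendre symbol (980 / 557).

-1

First reduce: 980 ≡ 423 (mod 557).
Reciprocity: 423 ≡ 3 and 557 ≡ 1 (mod 4), so (423/557) = +(557/423).
Reduce top mod 423: now compute (134/423).
Pull out 2: since 423 ≡ 7 (mod 8), (2/423) = +1.
Reciprocity: 67 ≡ 3 and 423 ≡ 3 (mod 4), so (67/423) = −(423/67).
Reduce top mod 67: now compute (21/67).
Reciprocity: 21 ≡ 1 and 67 ≡ 3 (mod 4), so (21/67) = +(67/21).
Reduce top mod 21: now compute (4/21).
Pull out 2^2: since 21 ≡ 5 (mod 8), (2/21) = -1, so (2/21)^2 = +1.
Reached (1/21) = 1. Collecting the sign flips along the way, the symbol is -1.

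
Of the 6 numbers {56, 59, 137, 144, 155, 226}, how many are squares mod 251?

2

(56/251) = -1 → non-residue.
(59/251) = -1 → non-residue.
(137/251) = -1 → non-residue.
(144/251) = +1 → QR.
(155/251) = +1 → QR.
(226/251) = -1 → non-residue.
Total quadratic residues among the 6: 2.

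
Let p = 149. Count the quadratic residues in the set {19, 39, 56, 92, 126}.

2

(19/149) = +1 → QR.
(39/149) = +1 → QR.
(56/149) = -1 → non-residue.
(92/149) = -1 → non-residue.
(126/149) = -1 → non-residue.
Total quadratic residues among the 5: 2.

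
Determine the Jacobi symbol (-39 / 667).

First reduce: -39 ≡ 628 (mod 667).
Pull out 2^2: since 667 ≡ 3 (mod 8), (2/667) = -1, so (2/667)^2 = +1.
Reciprocity: 157 ≡ 1 and 667 ≡ 3 (mod 4), so (157/667) = +(667/157).
Reduce top mod 157: now compute (39/157).
Reciprocity: 39 ≡ 3 and 157 ≡ 1 (mod 4), so (39/157) = +(157/39).
Reduce top mod 39: now compute (1/39).
Reached (1/39) = 1. Collecting the sign flips along the way, the symbol is +1.

1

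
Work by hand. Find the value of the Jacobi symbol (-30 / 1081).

1

First reduce: -30 ≡ 1051 (mod 1081).
Reciprocity: 1051 ≡ 3 and 1081 ≡ 1 (mod 4), so (1051/1081) = +(1081/1051).
Reduce top mod 1051: now compute (30/1051).
Pull out 2: since 1051 ≡ 3 (mod 8), (2/1051) = -1.
Reciprocity: 15 ≡ 3 and 1051 ≡ 3 (mod 4), so (15/1051) = −(1051/15).
Reduce top mod 15: now compute (1/15).
Reached (1/15) = 1. Collecting the sign flips along the way, the symbol is +1.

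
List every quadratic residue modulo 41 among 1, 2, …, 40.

1,2,4,5,8,9,10,16,18,20,21,23,25,31,32,33,36,37,39,40

Square k = 1,…,20 (k and 41−k give the same square):
1²=1, 2²=4, 3²=9, 4²=16, 5²=25, 6²=36, 7²≡8, 8²≡23, 9²≡40, 10²≡18, 11²≡39, 12²≡21, 13²≡5, 14²≡32, 15²≡20, 16²≡10, 17²≡2, 18²≡37, 19²≡33, 20²≡31 (mod 41).
So the quadratic residues mod 41 are {1, 2, 4, 5, 8, 9, 10, 16, 18, 20, 21, 23, 25, 31, 32, 33, 36, 37, 39, 40}.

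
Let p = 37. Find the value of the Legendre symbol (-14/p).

-1

Euler's criterion: (-14/37) ≡ 23^18 (mod 37).
23^2 ≡ 11 (mod 37)
23^4 ≡ 10 (mod 37)
23^8 ≡ 26 (mod 37)
23^16 ≡ 10 (mod 37)
23^18 = 23^(16+2) ≡ 36 (mod 37).
Result is 36 ≡ −1, so (-14/37) = −1.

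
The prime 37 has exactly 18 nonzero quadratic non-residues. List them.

2, 5, 6, 8, 13, 14, 15, 17, 18, 19, 20, 22, 23, 24, 29, 31, 32, 35

Square k = 1,…,18 (k and 37−k give the same square):
1²=1, 2²=4, 3²=9, 4²=16, 5²=25, 6²=36, 7²≡12, 8²≡27, 9²≡7, 10²≡26, 11²≡10, 12²≡33, 13²≡21, 14²≡11, 15²≡3, 16²≡34, 17²≡30, 18²≡28 (mod 37).
The residues are {1, 3, 4, 7, 9, 10, 11, 12, 16, 21, 25, 26, 27, 28, 30, 33, 34, 36}; the non-residues are the remaining 18 nonzero classes.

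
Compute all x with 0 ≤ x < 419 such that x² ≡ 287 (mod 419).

Since 419 ≡ 3 (mod 4), a square root of 287 is 287^((419+1)/4) = 287^105 mod 419.
Repeated squaring: 287^2≡245, 287^4≡108, 287^8≡351, 287^16≡15, 287^32≡225, 287^64≡345 (mod 419).
287^105 = 287^(64+32+8+1) ≡ 196 (mod 419).
Check: 196² = 38416 ≡ 287 (mod 419). The two roots are 196 and 223.

196, 223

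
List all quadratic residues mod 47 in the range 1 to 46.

1,2,3,4,6,7,8,9,12,14,16,17,18,21,24,25,27,28,32,34,36,37,42

Square k = 1,…,23 (k and 47−k give the same square):
1²=1, 2²=4, 3²=9, 4²=16, 5²=25, 6²=36, 7²≡2, 8²≡17, 9²≡34, 10²≡6, 11²≡27, 12²≡3, 13²≡28, 14²≡8, 15²≡37, 16²≡21, 17²≡7, 18²≡42, 19²≡32, 20²≡24, 21²≡18, 22²≡14, 23²≡12 (mod 47).
So the quadratic residues mod 47 are {1, 2, 3, 4, 6, 7, 8, 9, 12, 14, 16, 17, 18, 21, 24, 25, 27, 28, 32, 34, 36, 37, 42}.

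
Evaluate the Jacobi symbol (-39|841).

First reduce: -39 ≡ 802 (mod 841).
Pull out 2: since 841 ≡ 1 (mod 8), (2/841) = +1.
Reciprocity: 401 ≡ 1 and 841 ≡ 1 (mod 4), so (401/841) = +(841/401).
Reduce top mod 401: now compute (39/401).
Reciprocity: 39 ≡ 3 and 401 ≡ 1 (mod 4), so (39/401) = +(401/39).
Reduce top mod 39: now compute (11/39).
Reciprocity: 11 ≡ 3 and 39 ≡ 3 (mod 4), so (11/39) = −(39/11).
Reduce top mod 11: now compute (6/11).
Pull out 2: since 11 ≡ 3 (mod 8), (2/11) = -1.
Reciprocity: 3 ≡ 3 and 11 ≡ 3 (mod 4), so (3/11) = −(11/3).
Reduce top mod 3: now compute (2/3).
Pull out 2: since 3 ≡ 3 (mod 8), (2/3) = -1.
Reached (1/3) = 1. Collecting the sign flips along the way, the symbol is +1.

1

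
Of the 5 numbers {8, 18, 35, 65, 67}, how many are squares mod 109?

(8/109) = -1 → non-residue.
(18/109) = -1 → non-residue.
(35/109) = +1 → QR.
(65/109) = -1 → non-residue.
(67/109) = -1 → non-residue.
Total quadratic residues among the 5: 1.

1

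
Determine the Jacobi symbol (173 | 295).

Reciprocity: 173 ≡ 1 and 295 ≡ 3 (mod 4), so (173/295) = +(295/173).
Reduce top mod 173: now compute (122/173).
Pull out 2: since 173 ≡ 5 (mod 8), (2/173) = -1.
Reciprocity: 61 ≡ 1 and 173 ≡ 1 (mod 4), so (61/173) = +(173/61).
Reduce top mod 61: now compute (51/61).
Reciprocity: 51 ≡ 3 and 61 ≡ 1 (mod 4), so (51/61) = +(61/51).
Reduce top mod 51: now compute (10/51).
Pull out 2: since 51 ≡ 3 (mod 8), (2/51) = -1.
Reciprocity: 5 ≡ 1 and 51 ≡ 3 (mod 4), so (5/51) = +(51/5).
Reduce top mod 5: now compute (1/5).
Reached (1/5) = 1. Collecting the sign flips along the way, the symbol is +1.

1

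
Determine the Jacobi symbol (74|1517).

0

Pull out 2: since 1517 ≡ 5 (mod 8), (2/1517) = -1.
Reciprocity: 37 ≡ 1 and 1517 ≡ 1 (mod 4), so (37/1517) = +(1517/37).
Reduce top mod 37: now compute (0/37).
Top reduces to 0: gcd > 1, so the symbol is 0.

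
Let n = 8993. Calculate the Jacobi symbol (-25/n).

First reduce: -25 ≡ 8968 (mod 8993).
Pull out 2^3: since 8993 ≡ 1 (mod 8), (2/8993) = +1, so (2/8993)^3 = +1.
Reciprocity: 1121 ≡ 1 and 8993 ≡ 1 (mod 4), so (1121/8993) = +(8993/1121).
Reduce top mod 1121: now compute (25/1121).
Reciprocity: 25 ≡ 1 and 1121 ≡ 1 (mod 4), so (25/1121) = +(1121/25).
Reduce top mod 25: now compute (21/25).
Reciprocity: 21 ≡ 1 and 25 ≡ 1 (mod 4), so (21/25) = +(25/21).
Reduce top mod 21: now compute (4/21).
Pull out 2^2: since 21 ≡ 5 (mod 8), (2/21) = -1, so (2/21)^2 = +1.
Reached (1/21) = 1. Collecting the sign flips along the way, the symbol is +1.

1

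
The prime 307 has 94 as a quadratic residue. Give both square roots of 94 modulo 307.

Since 307 ≡ 3 (mod 4), a square root of 94 is 94^((307+1)/4) = 94^77 mod 307.
Repeated squaring: 94^2≡240, 94^4≡191, 94^8≡255, 94^16≡248, 94^32≡104, 94^64≡71 (mod 307).
94^77 = 94^(64+8+4+1) ≡ 44 (mod 307).
Check: 44² = 1936 ≡ 94 (mod 307). The two roots are 44 and 263.

44, 263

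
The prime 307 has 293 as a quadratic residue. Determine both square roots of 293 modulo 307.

Since 307 ≡ 3 (mod 4), a square root of 293 is 293^((307+1)/4) = 293^77 mod 307.
Repeated squaring: 293^2≡196, 293^4≡41, 293^8≡146, 293^16≡133, 293^32≡190, 293^64≡181 (mod 307).
293^77 = 293^(64+8+4+1) ≡ 39 (mod 307).
Check: 39² = 1521 ≡ 293 (mod 307). The two roots are 39 and 268.

39, 268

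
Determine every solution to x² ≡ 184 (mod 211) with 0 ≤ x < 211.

Since 211 ≡ 3 (mod 4), a square root of 184 is 184^((211+1)/4) = 184^53 mod 211.
Repeated squaring: 184^2≡96, 184^4≡143, 184^8≡193, 184^16≡113, 184^32≡109 (mod 211).
184^53 = 184^(32+16+4+1) ≡ 87 (mod 211).
Check: 87² = 7569 ≡ 184 (mod 211). The two roots are 87 and 124.

87, 124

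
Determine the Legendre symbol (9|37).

1

Euler's criterion: (9/37) ≡ 9^18 (mod 37).
9^2 ≡ 7 (mod 37)
9^4 ≡ 12 (mod 37)
9^8 ≡ 33 (mod 37)
9^16 ≡ 16 (mod 37)
9^18 = 9^(16+2) ≡ 1 (mod 37).
Result is 1, so (9/37) = 1.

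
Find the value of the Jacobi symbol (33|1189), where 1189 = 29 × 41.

1

Reciprocity: 33 ≡ 1 and 1189 ≡ 1 (mod 4), so (33/1189) = +(1189/33).
Reduce top mod 33: now compute (1/33).
Reached (1/33) = 1. Collecting the sign flips along the way, the symbol is +1.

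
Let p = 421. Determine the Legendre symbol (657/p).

-1

Euler's criterion: (657/421) ≡ 236^210 (mod 421).
236^2 ≡ 124 (mod 421)
236^4 ≡ 220 (mod 421)
236^8 ≡ 406 (mod 421)
236^16 ≡ 225 (mod 421)
236^32 ≡ 105 (mod 421)
236^64 ≡ 79 (mod 421)
236^128 ≡ 347 (mod 421)
236^210 = 236^(128+64+16+2) ≡ 420 (mod 421).
Result is 420 ≡ −1, so (657/421) = −1.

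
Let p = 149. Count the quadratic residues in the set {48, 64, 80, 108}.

2

(48/149) = -1 → non-residue.
(64/149) = +1 → QR.
(80/149) = +1 → QR.
(108/149) = -1 → non-residue.
Total quadratic residues among the 4: 2.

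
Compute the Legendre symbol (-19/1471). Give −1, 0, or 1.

-1

First reduce: -19 ≡ 1452 (mod 1471).
Pull out 2^2: since 1471 ≡ 7 (mod 8), (2/1471) = +1, so (2/1471)^2 = +1.
Reciprocity: 363 ≡ 3 and 1471 ≡ 3 (mod 4), so (363/1471) = −(1471/363).
Reduce top mod 363: now compute (19/363).
Reciprocity: 19 ≡ 3 and 363 ≡ 3 (mod 4), so (19/363) = −(363/19).
Reduce top mod 19: now compute (2/19).
Pull out 2: since 19 ≡ 3 (mod 8), (2/19) = -1.
Reached (1/19) = 1. Collecting the sign flips along the way, the symbol is -1.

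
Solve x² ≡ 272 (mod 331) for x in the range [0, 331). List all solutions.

81, 250

Since 331 ≡ 3 (mod 4), a square root of 272 is 272^((331+1)/4) = 272^83 mod 331.
Repeated squaring: 272^2≡171, 272^4≡113, 272^8≡191, 272^16≡71, 272^32≡76, 272^64≡149 (mod 331).
272^83 = 272^(64+16+2+1) ≡ 81 (mod 331).
Check: 81² = 6561 ≡ 272 (mod 331). The two roots are 81 and 250.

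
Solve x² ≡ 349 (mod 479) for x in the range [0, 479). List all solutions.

148, 331

Since 479 ≡ 3 (mod 4), a square root of 349 is 349^((479+1)/4) = 349^120 mod 479.
Repeated squaring: 349^2≡135, 349^4≡23, 349^8≡50, 349^16≡105, 349^32≡8, 349^64≡64 (mod 479).
349^120 = 349^(64+32+16+8) ≡ 331 (mod 479).
Check: 331² = 109561 ≡ 349 (mod 479). The two roots are 148 and 331.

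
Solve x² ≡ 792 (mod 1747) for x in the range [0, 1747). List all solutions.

Since 1747 ≡ 3 (mod 4), a square root of 792 is 792^((1747+1)/4) = 792^437 mod 1747.
Repeated squaring: 792^2≡91, 792^4≡1293, 792^8≡1717, 792^16≡900, 792^32≡1139, 792^64≡1047, 792^128≡840, 792^256≡1559 (mod 1747).
792^437 = 792^(256+128+32+16+4+1) ≡ 219 (mod 1747).
Check: 219² = 47961 ≡ 792 (mod 1747). The two roots are 219 and 1528.

219, 1528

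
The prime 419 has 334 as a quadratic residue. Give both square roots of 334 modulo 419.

119, 300

Since 419 ≡ 3 (mod 4), a square root of 334 is 334^((419+1)/4) = 334^105 mod 419.
Repeated squaring: 334^2≡102, 334^4≡348, 334^8≡13, 334^16≡169, 334^32≡69, 334^64≡152 (mod 419).
334^105 = 334^(64+32+8+1) ≡ 300 (mod 419).
Check: 300² = 90000 ≡ 334 (mod 419). The two roots are 119 and 300.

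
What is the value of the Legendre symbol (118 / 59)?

First reduce: 118 ≡ 0 (mod 59).
Top reduces to 0: gcd > 1, so the symbol is 0.

0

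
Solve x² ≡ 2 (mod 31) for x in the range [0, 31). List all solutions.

8, 23

Since 31 ≡ 3 (mod 4), a square root of 2 is 2^((31+1)/4) = 2^8 mod 31.
Repeated squaring: 2^2≡4, 2^4≡16, 2^8≡8 (mod 31).
2^8 = 2^(8) ≡ 8 (mod 31).
Check: 8² = 64 ≡ 2 (mod 31). The two roots are 8 and 23.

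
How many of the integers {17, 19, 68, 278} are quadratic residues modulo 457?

(17/457) = +1 → QR.
(19/457) = +1 → QR.
(68/457) = +1 → QR.
(278/457) = -1 → non-residue.
Total quadratic residues among the 4: 3.

3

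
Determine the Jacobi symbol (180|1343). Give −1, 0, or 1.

Pull out 2^2: since 1343 ≡ 7 (mod 8), (2/1343) = +1, so (2/1343)^2 = +1.
Reciprocity: 45 ≡ 1 and 1343 ≡ 3 (mod 4), so (45/1343) = +(1343/45).
Reduce top mod 45: now compute (38/45).
Pull out 2: since 45 ≡ 5 (mod 8), (2/45) = -1.
Reciprocity: 19 ≡ 3 and 45 ≡ 1 (mod 4), so (19/45) = +(45/19).
Reduce top mod 19: now compute (7/19).
Reciprocity: 7 ≡ 3 and 19 ≡ 3 (mod 4), so (7/19) = −(19/7).
Reduce top mod 7: now compute (5/7).
Reciprocity: 5 ≡ 1 and 7 ≡ 3 (mod 4), so (5/7) = +(7/5).
Reduce top mod 5: now compute (2/5).
Pull out 2: since 5 ≡ 5 (mod 8), (2/5) = -1.
Reached (1/5) = 1. Collecting the sign flips along the way, the symbol is -1.

-1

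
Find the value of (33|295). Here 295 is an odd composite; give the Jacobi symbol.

Reciprocity: 33 ≡ 1 and 295 ≡ 3 (mod 4), so (33/295) = +(295/33).
Reduce top mod 33: now compute (31/33).
Reciprocity: 31 ≡ 3 and 33 ≡ 1 (mod 4), so (31/33) = +(33/31).
Reduce top mod 31: now compute (2/31).
Pull out 2: since 31 ≡ 7 (mod 8), (2/31) = +1.
Reached (1/31) = 1. Collecting the sign flips along the way, the symbol is +1.

1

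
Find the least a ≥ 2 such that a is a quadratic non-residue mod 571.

(2/571) = −1, so 2 is the smallest positive non-residue mod 571.

2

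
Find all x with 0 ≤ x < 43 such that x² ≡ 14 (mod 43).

Since 43 ≡ 3 (mod 4), a square root of 14 is 14^((43+1)/4) = 14^11 mod 43.
Repeated squaring: 14^2≡24, 14^4≡17, 14^8≡31 (mod 43).
14^11 = 14^(8+2+1) ≡ 10 (mod 43).
Check: 10² = 100 ≡ 14 (mod 43). The two roots are 10 and 33.

10, 33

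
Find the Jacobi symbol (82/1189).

0

Pull out 2: since 1189 ≡ 5 (mod 8), (2/1189) = -1.
Reciprocity: 41 ≡ 1 and 1189 ≡ 1 (mod 4), so (41/1189) = +(1189/41).
Reduce top mod 41: now compute (0/41).
Top reduces to 0: gcd > 1, so the symbol is 0.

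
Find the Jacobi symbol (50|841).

Pull out 2: since 841 ≡ 1 (mod 8), (2/841) = +1.
Reciprocity: 25 ≡ 1 and 841 ≡ 1 (mod 4), so (25/841) = +(841/25).
Reduce top mod 25: now compute (16/25).
Pull out 2^4: since 25 ≡ 1 (mod 8), (2/25) = +1, so (2/25)^4 = +1.
Reached (1/25) = 1. Collecting the sign flips along the way, the symbol is +1.

1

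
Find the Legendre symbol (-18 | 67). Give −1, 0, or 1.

Euler's criterion: (-18/67) ≡ 49^33 (mod 67).
49^2 ≡ 56 (mod 67)
49^4 ≡ 54 (mod 67)
49^8 ≡ 35 (mod 67)
49^16 ≡ 19 (mod 67)
49^32 ≡ 26 (mod 67)
49^33 = 49^(32+1) ≡ 1 (mod 67).
Result is 1, so (-18/67) = 1.

1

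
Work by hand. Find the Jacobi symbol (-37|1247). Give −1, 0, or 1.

First reduce: -37 ≡ 1210 (mod 1247).
Pull out 2: since 1247 ≡ 7 (mod 8), (2/1247) = +1.
Reciprocity: 605 ≡ 1 and 1247 ≡ 3 (mod 4), so (605/1247) = +(1247/605).
Reduce top mod 605: now compute (37/605).
Reciprocity: 37 ≡ 1 and 605 ≡ 1 (mod 4), so (37/605) = +(605/37).
Reduce top mod 37: now compute (13/37).
Reciprocity: 13 ≡ 1 and 37 ≡ 1 (mod 4), so (13/37) = +(37/13).
Reduce top mod 13: now compute (11/13).
Reciprocity: 11 ≡ 3 and 13 ≡ 1 (mod 4), so (11/13) = +(13/11).
Reduce top mod 11: now compute (2/11).
Pull out 2: since 11 ≡ 3 (mod 8), (2/11) = -1.
Reached (1/11) = 1. Collecting the sign flips along the way, the symbol is -1.

-1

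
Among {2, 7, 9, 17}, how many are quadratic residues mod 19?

3

(2/19) = -1 → non-residue.
(7/19) = +1 → QR.
(9/19) = +1 → QR.
(17/19) = +1 → QR.
Total quadratic residues among the 4: 3.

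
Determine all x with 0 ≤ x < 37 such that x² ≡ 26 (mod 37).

37 ≡ 1 (mod 4), so we find a root by search.
Trying successive values, 10² = 100 ≡ 26 (mod 37). The other root is 37 − 10 = 27.

10, 27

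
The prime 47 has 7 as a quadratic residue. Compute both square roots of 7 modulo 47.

Since 47 ≡ 3 (mod 4), a square root of 7 is 7^((47+1)/4) = 7^12 mod 47.
Repeated squaring: 7^2≡2, 7^4≡4, 7^8≡16 (mod 47).
7^12 = 7^(8+4) ≡ 17 (mod 47).
Check: 17² = 289 ≡ 7 (mod 47). The two roots are 17 and 30.

17, 30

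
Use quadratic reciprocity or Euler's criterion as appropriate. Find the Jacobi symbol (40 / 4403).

1

Pull out 2^3: since 4403 ≡ 3 (mod 8), (2/4403) = -1, so (2/4403)^3 = -1.
Reciprocity: 5 ≡ 1 and 4403 ≡ 3 (mod 4), so (5/4403) = +(4403/5).
Reduce top mod 5: now compute (3/5).
Reciprocity: 3 ≡ 3 and 5 ≡ 1 (mod 4), so (3/5) = +(5/3).
Reduce top mod 3: now compute (2/3).
Pull out 2: since 3 ≡ 3 (mod 8), (2/3) = -1.
Reached (1/3) = 1. Collecting the sign flips along the way, the symbol is +1.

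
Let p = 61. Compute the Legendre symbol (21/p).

-1

Euler's criterion: (21/61) ≡ 21^30 (mod 61).
21^2 ≡ 14 (mod 61)
21^4 ≡ 13 (mod 61)
21^8 ≡ 47 (mod 61)
21^16 ≡ 13 (mod 61)
21^30 = 21^(16+8+4+2) ≡ 60 (mod 61).
Result is 60 ≡ −1, so (21/61) = −1.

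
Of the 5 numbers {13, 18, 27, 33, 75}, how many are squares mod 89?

1

(13/89) = -1 → non-residue.
(18/89) = +1 → QR.
(27/89) = -1 → non-residue.
(33/89) = -1 → non-residue.
(75/89) = -1 → non-residue.
Total quadratic residues among the 5: 1.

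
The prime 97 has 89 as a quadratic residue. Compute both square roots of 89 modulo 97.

97 ≡ 1 (mod 4), so we find a root by search.
Trying successive values, 34² = 1156 ≡ 89 (mod 97). The other root is 97 − 34 = 63.

34, 63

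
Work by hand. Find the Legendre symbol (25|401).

1

Reciprocity: 25 ≡ 1 and 401 ≡ 1 (mod 4), so (25/401) = +(401/25).
Reduce top mod 25: now compute (1/25).
Reached (1/25) = 1. Collecting the sign flips along the way, the symbol is +1.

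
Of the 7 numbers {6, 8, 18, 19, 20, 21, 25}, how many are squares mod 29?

3

(6/29) = +1 → QR.
(8/29) = -1 → non-residue.
(18/29) = -1 → non-residue.
(19/29) = -1 → non-residue.
(20/29) = +1 → QR.
(21/29) = -1 → non-residue.
(25/29) = +1 → QR.
Total quadratic residues among the 7: 3.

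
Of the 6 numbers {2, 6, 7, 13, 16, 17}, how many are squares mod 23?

(2/23) = +1 → QR.
(6/23) = +1 → QR.
(7/23) = -1 → non-residue.
(13/23) = +1 → QR.
(16/23) = +1 → QR.
(17/23) = -1 → non-residue.
Total quadratic residues among the 6: 4.

4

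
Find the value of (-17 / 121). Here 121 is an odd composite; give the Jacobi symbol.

First reduce: -17 ≡ 104 (mod 121).
Pull out 2^3: since 121 ≡ 1 (mod 8), (2/121) = +1, so (2/121)^3 = +1.
Reciprocity: 13 ≡ 1 and 121 ≡ 1 (mod 4), so (13/121) = +(121/13).
Reduce top mod 13: now compute (4/13).
Pull out 2^2: since 13 ≡ 5 (mod 8), (2/13) = -1, so (2/13)^2 = +1.
Reached (1/13) = 1. Collecting the sign flips along the way, the symbol is +1.

1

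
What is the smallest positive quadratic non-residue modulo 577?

(2/577) = +1, so 2 is a residue.
(3/577) = +1, so 3 is a residue.
(4/577) = +1, so 4 is a residue.
(5/577) = −1, so 5 is the smallest positive non-residue mod 577.

5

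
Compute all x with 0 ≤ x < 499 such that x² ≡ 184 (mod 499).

41, 458

Since 499 ≡ 3 (mod 4), a square root of 184 is 184^((499+1)/4) = 184^125 mod 499.
Repeated squaring: 184^2≡423, 184^4≡287, 184^8≡34, 184^16≡158, 184^32≡14, 184^64≡196 (mod 499).
184^125 = 184^(64+32+16+8+4+1) ≡ 458 (mod 499).
Check: 458² = 209764 ≡ 184 (mod 499). The two roots are 41 and 458.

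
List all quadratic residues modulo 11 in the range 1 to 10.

Square k = 1,…,5 (k and 11−k give the same square):
1²=1, 2²=4, 3²=9, 4²≡5, 5²≡3 (mod 11).
So the quadratic residues mod 11 are {1, 3, 4, 5, 9}.

1 3 4 5 9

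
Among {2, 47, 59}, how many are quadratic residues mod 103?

(2/103) = +1 → QR.
(47/103) = -1 → non-residue.
(59/103) = +1 → QR.
Total quadratic residues among the 3: 2.

2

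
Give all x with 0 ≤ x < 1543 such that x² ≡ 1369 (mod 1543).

37, 1506

Since 1543 ≡ 3 (mod 4), a square root of 1369 is 1369^((1543+1)/4) = 1369^386 mod 1543.
Repeated squaring: 1369^2≡959, 1369^4≡53, 1369^8≡1266, 1369^16≡1122, 1369^32≡1339, 1369^64≡1498, 1369^128≡482, 1369^256≡874 (mod 1543).
1369^386 = 1369^(256+128+2) ≡ 37 (mod 1543).
Check: 37² = 1369 ≡ 1369 (mod 1543). The two roots are 37 and 1506.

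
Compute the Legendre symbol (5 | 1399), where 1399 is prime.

1

Reciprocity: 5 ≡ 1 and 1399 ≡ 3 (mod 4), so (5/1399) = +(1399/5).
Reduce top mod 5: now compute (4/5).
Pull out 2^2: since 5 ≡ 5 (mod 8), (2/5) = -1, so (2/5)^2 = +1.
Reached (1/5) = 1. Collecting the sign flips along the way, the symbol is +1.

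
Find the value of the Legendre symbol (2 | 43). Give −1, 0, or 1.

Pull out 2: since 43 ≡ 3 (mod 8), (2/43) = -1.
Reached (1/43) = 1. Collecting the sign flips along the way, the symbol is -1.

-1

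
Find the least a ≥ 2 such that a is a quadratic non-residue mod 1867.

(2/1867) = −1, so 2 is the smallest positive non-residue mod 1867.

2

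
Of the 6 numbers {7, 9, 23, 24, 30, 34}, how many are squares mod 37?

4

(7/37) = +1 → QR.
(9/37) = +1 → QR.
(23/37) = -1 → non-residue.
(24/37) = -1 → non-residue.
(30/37) = +1 → QR.
(34/37) = +1 → QR.
Total quadratic residues among the 6: 4.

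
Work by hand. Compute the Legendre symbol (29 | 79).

-1

Reciprocity: 29 ≡ 1 and 79 ≡ 3 (mod 4), so (29/79) = +(79/29).
Reduce top mod 29: now compute (21/29).
Reciprocity: 21 ≡ 1 and 29 ≡ 1 (mod 4), so (21/29) = +(29/21).
Reduce top mod 21: now compute (8/21).
Pull out 2^3: since 21 ≡ 5 (mod 8), (2/21) = -1, so (2/21)^3 = -1.
Reached (1/21) = 1. Collecting the sign flips along the way, the symbol is -1.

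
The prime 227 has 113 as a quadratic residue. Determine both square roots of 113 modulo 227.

106, 121

Since 227 ≡ 3 (mod 4), a square root of 113 is 113^((227+1)/4) = 113^57 mod 227.
Repeated squaring: 113^2≡57, 113^4≡71, 113^8≡47, 113^16≡166, 113^32≡89 (mod 227).
113^57 = 113^(32+16+8+1) ≡ 121 (mod 227).
Check: 121² = 14641 ≡ 113 (mod 227). The two roots are 106 and 121.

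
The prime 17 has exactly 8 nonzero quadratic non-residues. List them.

Square k = 1,…,8 (k and 17−k give the same square):
1²=1, 2²=4, 3²=9, 4²=16, 5²≡8, 6²≡2, 7²≡15, 8²≡13 (mod 17).
The residues are {1, 2, 4, 8, 9, 13, 15, 16}; the non-residues are the remaining 8 nonzero classes.

3 5 6 7 10 11 12 14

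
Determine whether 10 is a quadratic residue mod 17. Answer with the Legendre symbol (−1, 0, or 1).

-1

Pull out 2: since 17 ≡ 1 (mod 8), (2/17) = +1.
Reciprocity: 5 ≡ 1 and 17 ≡ 1 (mod 4), so (5/17) = +(17/5).
Reduce top mod 5: now compute (2/5).
Pull out 2: since 5 ≡ 5 (mod 8), (2/5) = -1.
Reached (1/5) = 1. Collecting the sign flips along the way, the symbol is -1.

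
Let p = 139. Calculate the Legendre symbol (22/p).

-1

Pull out 2: since 139 ≡ 3 (mod 8), (2/139) = -1.
Reciprocity: 11 ≡ 3 and 139 ≡ 3 (mod 4), so (11/139) = −(139/11).
Reduce top mod 11: now compute (7/11).
Reciprocity: 7 ≡ 3 and 11 ≡ 3 (mod 4), so (7/11) = −(11/7).
Reduce top mod 7: now compute (4/7).
Pull out 2^2: since 7 ≡ 7 (mod 8), (2/7) = +1, so (2/7)^2 = +1.
Reached (1/7) = 1. Collecting the sign flips along the way, the symbol is -1.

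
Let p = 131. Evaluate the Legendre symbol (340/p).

First reduce: 340 ≡ 78 (mod 131).
Pull out 2: since 131 ≡ 3 (mod 8), (2/131) = -1.
Reciprocity: 39 ≡ 3 and 131 ≡ 3 (mod 4), so (39/131) = −(131/39).
Reduce top mod 39: now compute (14/39).
Pull out 2: since 39 ≡ 7 (mod 8), (2/39) = +1.
Reciprocity: 7 ≡ 3 and 39 ≡ 3 (mod 4), so (7/39) = −(39/7).
Reduce top mod 7: now compute (4/7).
Pull out 2^2: since 7 ≡ 7 (mod 8), (2/7) = +1, so (2/7)^2 = +1.
Reached (1/7) = 1. Collecting the sign flips along the way, the symbol is -1.

-1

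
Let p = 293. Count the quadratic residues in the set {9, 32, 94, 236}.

3

(9/293) = +1 → QR.
(32/293) = -1 → non-residue.
(94/293) = +1 → QR.
(236/293) = +1 → QR.
Total quadratic residues among the 4: 3.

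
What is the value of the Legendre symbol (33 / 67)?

1

Euler's criterion: (33/67) ≡ 33^33 (mod 67).
33^2 ≡ 17 (mod 67)
33^4 ≡ 21 (mod 67)
33^8 ≡ 39 (mod 67)
33^16 ≡ 47 (mod 67)
33^32 ≡ 65 (mod 67)
33^33 = 33^(32+1) ≡ 1 (mod 67).
Result is 1, so (33/67) = 1.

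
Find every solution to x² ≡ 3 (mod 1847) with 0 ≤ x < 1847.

636, 1211

Since 1847 ≡ 3 (mod 4), a square root of 3 is 3^((1847+1)/4) = 3^462 mod 1847.
Repeated squaring: 3^2≡9, 3^4≡81, 3^8≡1020, 3^16≡539, 3^32≡542, 3^64≡91, 3^128≡893, 3^256≡1392 (mod 1847).
3^462 = 3^(256+128+64+8+4+2) ≡ 1211 (mod 1847).
Check: 1211² = 1466521 ≡ 3 (mod 1847). The two roots are 636 and 1211.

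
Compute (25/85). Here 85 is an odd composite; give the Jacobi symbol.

0

Reciprocity: 25 ≡ 1 and 85 ≡ 1 (mod 4), so (25/85) = +(85/25).
Reduce top mod 25: now compute (10/25).
Pull out 2: since 25 ≡ 1 (mod 8), (2/25) = +1.
Reciprocity: 5 ≡ 1 and 25 ≡ 1 (mod 4), so (5/25) = +(25/5).
Reduce top mod 5: now compute (0/5).
Top reduces to 0: gcd > 1, so the symbol is 0.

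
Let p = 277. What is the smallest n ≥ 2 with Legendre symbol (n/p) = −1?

2

(2/277) = −1, so 2 is the smallest positive non-residue mod 277.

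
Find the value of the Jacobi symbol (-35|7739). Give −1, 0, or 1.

1

First reduce: -35 ≡ 7704 (mod 7739).
Pull out 2^3: since 7739 ≡ 3 (mod 8), (2/7739) = -1, so (2/7739)^3 = -1.
Reciprocity: 963 ≡ 3 and 7739 ≡ 3 (mod 4), so (963/7739) = −(7739/963).
Reduce top mod 963: now compute (35/963).
Reciprocity: 35 ≡ 3 and 963 ≡ 3 (mod 4), so (35/963) = −(963/35).
Reduce top mod 35: now compute (18/35).
Pull out 2: since 35 ≡ 3 (mod 8), (2/35) = -1.
Reciprocity: 9 ≡ 1 and 35 ≡ 3 (mod 4), so (9/35) = +(35/9).
Reduce top mod 9: now compute (8/9).
Pull out 2^3: since 9 ≡ 1 (mod 8), (2/9) = +1, so (2/9)^3 = +1.
Reached (1/9) = 1. Collecting the sign flips along the way, the symbol is +1.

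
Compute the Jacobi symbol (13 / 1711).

-1

Reciprocity: 13 ≡ 1 and 1711 ≡ 3 (mod 4), so (13/1711) = +(1711/13).
Reduce top mod 13: now compute (8/13).
Pull out 2^3: since 13 ≡ 5 (mod 8), (2/13) = -1, so (2/13)^3 = -1.
Reached (1/13) = 1. Collecting the sign flips along the way, the symbol is -1.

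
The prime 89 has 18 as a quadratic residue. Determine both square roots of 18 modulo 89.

89 ≡ 1 (mod 4), so we find a root by search.
Trying successive values, 14² = 196 ≡ 18 (mod 89). The other root is 89 − 14 = 75.

14, 75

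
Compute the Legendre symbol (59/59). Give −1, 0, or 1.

First reduce: 59 ≡ 0 (mod 59).
Top reduces to 0: gcd > 1, so the symbol is 0.

0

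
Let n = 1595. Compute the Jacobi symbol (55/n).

0

Reciprocity: 55 ≡ 3 and 1595 ≡ 3 (mod 4), so (55/1595) = −(1595/55).
Reduce top mod 55: now compute (0/55).
Top reduces to 0: gcd > 1, so the symbol is 0.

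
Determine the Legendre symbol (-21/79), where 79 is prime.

Euler's criterion: (-21/79) ≡ 58^39 (mod 79).
58^2 ≡ 46 (mod 79)
58^4 ≡ 62 (mod 79)
58^8 ≡ 52 (mod 79)
58^16 ≡ 18 (mod 79)
58^32 ≡ 8 (mod 79)
58^39 = 58^(32+4+2+1) ≡ 78 (mod 79).
Result is 78 ≡ −1, so (-21/79) = −1.

-1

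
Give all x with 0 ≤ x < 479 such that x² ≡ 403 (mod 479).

95, 384

Since 479 ≡ 3 (mod 4), a square root of 403 is 403^((479+1)/4) = 403^120 mod 479.
Repeated squaring: 403^2≡28, 403^4≡305, 403^8≡99, 403^16≡221, 403^32≡462, 403^64≡289 (mod 479).
403^120 = 403^(64+32+16+8) ≡ 384 (mod 479).
Check: 384² = 147456 ≡ 403 (mod 479). The two roots are 95 and 384.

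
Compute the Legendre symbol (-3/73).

Euler's criterion: (-3/73) ≡ 70^36 (mod 73).
70^2 ≡ 9 (mod 73)
70^4 ≡ 8 (mod 73)
70^8 ≡ 64 (mod 73)
70^16 ≡ 8 (mod 73)
70^32 ≡ 64 (mod 73)
70^36 = 70^(32+4) ≡ 1 (mod 73).
Result is 1, so (-3/73) = 1.

1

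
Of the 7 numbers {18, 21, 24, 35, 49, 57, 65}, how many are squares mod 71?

4

(18/71) = +1 → QR.
(21/71) = -1 → non-residue.
(24/71) = +1 → QR.
(35/71) = -1 → non-residue.
(49/71) = +1 → QR.
(57/71) = +1 → QR.
(65/71) = -1 → non-residue.
Total quadratic residues among the 7: 4.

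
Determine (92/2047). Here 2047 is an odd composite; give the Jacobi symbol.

0

Pull out 2^2: since 2047 ≡ 7 (mod 8), (2/2047) = +1, so (2/2047)^2 = +1.
Reciprocity: 23 ≡ 3 and 2047 ≡ 3 (mod 4), so (23/2047) = −(2047/23).
Reduce top mod 23: now compute (0/23).
Top reduces to 0: gcd > 1, so the symbol is 0.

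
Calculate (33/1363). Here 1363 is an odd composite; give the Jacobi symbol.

-1

Reciprocity: 33 ≡ 1 and 1363 ≡ 3 (mod 4), so (33/1363) = +(1363/33).
Reduce top mod 33: now compute (10/33).
Pull out 2: since 33 ≡ 1 (mod 8), (2/33) = +1.
Reciprocity: 5 ≡ 1 and 33 ≡ 1 (mod 4), so (5/33) = +(33/5).
Reduce top mod 5: now compute (3/5).
Reciprocity: 3 ≡ 3 and 5 ≡ 1 (mod 4), so (3/5) = +(5/3).
Reduce top mod 3: now compute (2/3).
Pull out 2: since 3 ≡ 3 (mod 8), (2/3) = -1.
Reached (1/3) = 1. Collecting the sign flips along the way, the symbol is -1.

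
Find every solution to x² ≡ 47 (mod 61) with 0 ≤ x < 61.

61 ≡ 1 (mod 4), so we find a root by search.
Trying successive values, 13² = 169 ≡ 47 (mod 61). The other root is 61 − 13 = 48.

13, 48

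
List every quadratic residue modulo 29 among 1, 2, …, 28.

Square k = 1,…,14 (k and 29−k give the same square):
1²=1, 2²=4, 3²=9, 4²=16, 5²=25, 6²≡7, 7²≡20, 8²≡6, 9²≡23, 10²≡13, 11²≡5, 12²≡28, 13²≡24, 14²≡22 (mod 29).
So the quadratic residues mod 29 are {1, 4, 5, 6, 7, 9, 13, 16, 20, 22, 23, 24, 25, 28}.

1 4 5 6 7 9 13 16 20 22 23 24 25 28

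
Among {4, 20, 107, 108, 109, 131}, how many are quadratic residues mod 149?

(4/149) = +1 → QR.
(20/149) = +1 → QR.
(107/149) = +1 → QR.
(108/149) = -1 → non-residue.
(109/149) = -1 → non-residue.
(131/149) = -1 → non-residue.
Total quadratic residues among the 6: 3.

3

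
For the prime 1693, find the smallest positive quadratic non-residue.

2

(2/1693) = −1, so 2 is the smallest positive non-residue mod 1693.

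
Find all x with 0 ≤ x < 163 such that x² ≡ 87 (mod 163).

Since 163 ≡ 3 (mod 4), a square root of 87 is 87^((163+1)/4) = 87^41 mod 163.
Repeated squaring: 87^2≡71, 87^4≡151, 87^8≡144, 87^16≡35, 87^32≡84 (mod 163).
87^41 = 87^(32+8+1) ≡ 24 (mod 163).
Check: 24² = 576 ≡ 87 (mod 163). The two roots are 24 and 139.

24, 139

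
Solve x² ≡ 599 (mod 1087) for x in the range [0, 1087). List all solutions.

Since 1087 ≡ 3 (mod 4), a square root of 599 is 599^((1087+1)/4) = 599^272 mod 1087.
Repeated squaring: 599^2≡91, 599^4≡672, 599^8≡479, 599^16≡84, 599^32≡534, 599^64≡362, 599^128≡604, 599^256≡671 (mod 1087).
599^272 = 599^(256+16) ≡ 927 (mod 1087).
Check: 927² = 859329 ≡ 599 (mod 1087). The two roots are 160 and 927.

160, 927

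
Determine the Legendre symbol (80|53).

-1

Euler's criterion: (80/53) ≡ 27^26 (mod 53).
27^2 ≡ 40 (mod 53)
27^4 ≡ 10 (mod 53)
27^8 ≡ 47 (mod 53)
27^16 ≡ 36 (mod 53)
27^26 = 27^(16+8+2) ≡ 52 (mod 53).
Result is 52 ≡ −1, so (80/53) = −1.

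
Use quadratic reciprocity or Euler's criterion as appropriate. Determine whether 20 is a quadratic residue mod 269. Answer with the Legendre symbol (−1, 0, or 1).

1

Pull out 2^2: since 269 ≡ 5 (mod 8), (2/269) = -1, so (2/269)^2 = +1.
Reciprocity: 5 ≡ 1 and 269 ≡ 1 (mod 4), so (5/269) = +(269/5).
Reduce top mod 5: now compute (4/5).
Pull out 2^2: since 5 ≡ 5 (mod 8), (2/5) = -1, so (2/5)^2 = +1.
Reached (1/5) = 1. Collecting the sign flips along the way, the symbol is +1.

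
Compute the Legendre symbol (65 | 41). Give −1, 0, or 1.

-1

Euler's criterion: (65/41) ≡ 24^20 (mod 41).
24^2 ≡ 2 (mod 41)
24^4 ≡ 4 (mod 41)
24^8 ≡ 16 (mod 41)
24^16 ≡ 10 (mod 41)
24^20 = 24^(16+4) ≡ 40 (mod 41).
Result is 40 ≡ −1, so (65/41) = −1.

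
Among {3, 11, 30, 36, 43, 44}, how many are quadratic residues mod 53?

4

(3/53) = -1 → non-residue.
(11/53) = +1 → QR.
(30/53) = -1 → non-residue.
(36/53) = +1 → QR.
(43/53) = +1 → QR.
(44/53) = +1 → QR.
Total quadratic residues among the 6: 4.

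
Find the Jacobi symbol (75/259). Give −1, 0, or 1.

Reciprocity: 75 ≡ 3 and 259 ≡ 3 (mod 4), so (75/259) = −(259/75).
Reduce top mod 75: now compute (34/75).
Pull out 2: since 75 ≡ 3 (mod 8), (2/75) = -1.
Reciprocity: 17 ≡ 1 and 75 ≡ 3 (mod 4), so (17/75) = +(75/17).
Reduce top mod 17: now compute (7/17).
Reciprocity: 7 ≡ 3 and 17 ≡ 1 (mod 4), so (7/17) = +(17/7).
Reduce top mod 7: now compute (3/7).
Reciprocity: 3 ≡ 3 and 7 ≡ 3 (mod 4), so (3/7) = −(7/3).
Reduce top mod 3: now compute (1/3).
Reached (1/3) = 1. Collecting the sign flips along the way, the symbol is -1.

-1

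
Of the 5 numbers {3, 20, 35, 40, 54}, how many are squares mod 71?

(3/71) = +1 → QR.
(20/71) = +1 → QR.
(35/71) = -1 → non-residue.
(40/71) = +1 → QR.
(54/71) = +1 → QR.
Total quadratic residues among the 5: 4.

4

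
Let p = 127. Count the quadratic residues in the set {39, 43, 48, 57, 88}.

1

(39/127) = -1 → non-residue.
(43/127) = -1 → non-residue.
(48/127) = -1 → non-residue.
(57/127) = -1 → non-residue.
(88/127) = +1 → QR.
Total quadratic residues among the 5: 1.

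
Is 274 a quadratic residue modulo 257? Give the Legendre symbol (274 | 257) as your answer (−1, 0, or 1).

1

First reduce: 274 ≡ 17 (mod 257).
Reciprocity: 17 ≡ 1 and 257 ≡ 1 (mod 4), so (17/257) = +(257/17).
Reduce top mod 17: now compute (2/17).
Pull out 2: since 17 ≡ 1 (mod 8), (2/17) = +1.
Reached (1/17) = 1. Collecting the sign flips along the way, the symbol is +1.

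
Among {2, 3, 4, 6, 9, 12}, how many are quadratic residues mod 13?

4

(2/13) = -1 → non-residue.
(3/13) = +1 → QR.
(4/13) = +1 → QR.
(6/13) = -1 → non-residue.
(9/13) = +1 → QR.
(12/13) = +1 → QR.
Total quadratic residues among the 6: 4.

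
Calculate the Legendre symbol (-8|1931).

First reduce: -8 ≡ 1923 (mod 1931).
Reciprocity: 1923 ≡ 3 and 1931 ≡ 3 (mod 4), so (1923/1931) = −(1931/1923).
Reduce top mod 1923: now compute (8/1923).
Pull out 2^3: since 1923 ≡ 3 (mod 8), (2/1923) = -1, so (2/1923)^3 = -1.
Reached (1/1923) = 1. Collecting the sign flips along the way, the symbol is +1.

1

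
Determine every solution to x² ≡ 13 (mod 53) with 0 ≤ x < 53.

53 ≡ 1 (mod 4), so we find a root by search.
Trying successive values, 15² = 225 ≡ 13 (mod 53). The other root is 53 − 15 = 38.

15, 38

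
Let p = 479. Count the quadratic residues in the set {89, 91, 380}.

(89/479) = +1 → QR.
(91/479) = -1 → non-residue.
(380/479) = -1 → non-residue.
Total quadratic residues among the 3: 1.

1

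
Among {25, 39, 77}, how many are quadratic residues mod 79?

(25/79) = +1 → QR.
(39/79) = -1 → non-residue.
(77/79) = -1 → non-residue.
Total quadratic residues among the 3: 1.

1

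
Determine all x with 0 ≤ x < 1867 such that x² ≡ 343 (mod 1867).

267, 1600

Since 1867 ≡ 3 (mod 4), a square root of 343 is 343^((1867+1)/4) = 343^467 mod 1867.
Repeated squaring: 343^2≡28, 343^4≡784, 343^8≡413, 343^16≡672, 343^32≡1637, 343^64≡624, 343^128≡1040, 343^256≡607 (mod 1867).
343^467 = 343^(256+128+64+16+2+1) ≡ 1600 (mod 1867).
Check: 1600² = 2560000 ≡ 343 (mod 1867). The two roots are 267 and 1600.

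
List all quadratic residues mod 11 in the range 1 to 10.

1 3 4 5 9

Square k = 1,…,5 (k and 11−k give the same square):
1²=1, 2²=4, 3²=9, 4²≡5, 5²≡3 (mod 11).
So the quadratic residues mod 11 are {1, 3, 4, 5, 9}.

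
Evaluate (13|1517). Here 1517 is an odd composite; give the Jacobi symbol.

Reciprocity: 13 ≡ 1 and 1517 ≡ 1 (mod 4), so (13/1517) = +(1517/13).
Reduce top mod 13: now compute (9/13).
Reciprocity: 9 ≡ 1 and 13 ≡ 1 (mod 4), so (9/13) = +(13/9).
Reduce top mod 9: now compute (4/9).
Pull out 2^2: since 9 ≡ 1 (mod 8), (2/9) = +1, so (2/9)^2 = +1.
Reached (1/9) = 1. Collecting the sign flips along the way, the symbol is +1.

1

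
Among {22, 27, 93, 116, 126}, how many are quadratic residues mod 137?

(22/137) = +1 → QR.
(27/137) = -1 → non-residue.
(93/137) = +1 → QR.
(116/137) = -1 → non-residue.
(126/137) = +1 → QR.
Total quadratic residues among the 5: 3.

3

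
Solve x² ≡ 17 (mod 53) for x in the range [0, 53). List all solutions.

53 ≡ 1 (mod 4), so we find a root by search.
Trying successive values, 21² = 441 ≡ 17 (mod 53). The other root is 53 − 21 = 32.

21, 32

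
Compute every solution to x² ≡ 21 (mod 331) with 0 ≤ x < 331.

141, 190

Since 331 ≡ 3 (mod 4), a square root of 21 is 21^((331+1)/4) = 21^83 mod 331.
Repeated squaring: 21^2≡110, 21^4≡184, 21^8≡94, 21^16≡230, 21^32≡271, 21^64≡290 (mod 331).
21^83 = 21^(64+16+2+1) ≡ 141 (mod 331).
Check: 141² = 19881 ≡ 21 (mod 331). The two roots are 141 and 190.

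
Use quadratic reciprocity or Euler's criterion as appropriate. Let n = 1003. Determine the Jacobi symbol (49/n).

Reciprocity: 49 ≡ 1 and 1003 ≡ 3 (mod 4), so (49/1003) = +(1003/49).
Reduce top mod 49: now compute (23/49).
Reciprocity: 23 ≡ 3 and 49 ≡ 1 (mod 4), so (23/49) = +(49/23).
Reduce top mod 23: now compute (3/23).
Reciprocity: 3 ≡ 3 and 23 ≡ 3 (mod 4), so (3/23) = −(23/3).
Reduce top mod 3: now compute (2/3).
Pull out 2: since 3 ≡ 3 (mod 8), (2/3) = -1.
Reached (1/3) = 1. Collecting the sign flips along the way, the symbol is +1.

1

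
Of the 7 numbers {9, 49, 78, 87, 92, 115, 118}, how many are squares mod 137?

(9/137) = +1 → QR.
(49/137) = +1 → QR.
(78/137) = +1 → QR.
(87/137) = +1 → QR.
(92/137) = -1 → non-residue.
(115/137) = +1 → QR.
(118/137) = +1 → QR.
Total quadratic residues among the 7: 6.

6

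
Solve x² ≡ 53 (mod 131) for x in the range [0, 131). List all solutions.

61, 70

Since 131 ≡ 3 (mod 4), a square root of 53 is 53^((131+1)/4) = 53^33 mod 131.
Repeated squaring: 53^2≡58, 53^4≡89, 53^8≡61, 53^16≡53, 53^32≡58 (mod 131).
53^33 = 53^(32+1) ≡ 61 (mod 131).
Check: 61² = 3721 ≡ 53 (mod 131). The two roots are 61 and 70.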